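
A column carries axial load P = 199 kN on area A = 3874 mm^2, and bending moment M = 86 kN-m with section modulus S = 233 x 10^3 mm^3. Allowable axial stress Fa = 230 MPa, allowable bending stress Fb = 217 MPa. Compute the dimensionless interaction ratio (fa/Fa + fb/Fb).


f_a = P / A = 199000.0 / 3874 = 51.3681 MPa
f_b = M / S = 86000000.0 / 233000.0 = 369.0987 MPa
Ratio = f_a / Fa + f_b / Fb
= 51.3681 / 230 + 369.0987 / 217
= 1.9243 (dimensionless)

1.9243 (dimensionless)


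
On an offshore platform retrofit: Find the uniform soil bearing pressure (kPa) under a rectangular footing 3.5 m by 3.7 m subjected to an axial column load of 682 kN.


A = 3.5 * 3.7 = 12.95 m^2
q = P / A = 682 / 12.95
= 52.6641 kPa

52.6641 kPa


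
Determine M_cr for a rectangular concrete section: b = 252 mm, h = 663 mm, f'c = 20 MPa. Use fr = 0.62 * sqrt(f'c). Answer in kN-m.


fr = 0.62 * sqrt(20) = 0.62 * 4.4721 = 2.7727 MPa
I = 252 * 663^3 / 12 = 6120119187.0 mm^4
y_t = 331.5 mm
M_cr = fr * I / y_t = 2.7727 * 6120119187.0 / 331.5 N-mm
= 51.1898 kN-m

51.1898 kN-m


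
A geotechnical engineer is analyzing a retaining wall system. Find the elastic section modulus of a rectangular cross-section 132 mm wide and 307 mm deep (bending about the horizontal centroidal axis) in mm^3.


S = b * h^2 / 6
= 132 * 307^2 / 6
= 132 * 94249 / 6
= 2073478.0 mm^3

2073478.0 mm^3


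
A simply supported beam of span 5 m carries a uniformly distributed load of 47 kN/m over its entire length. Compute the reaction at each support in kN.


Total load = w * L = 47 * 5 = 235 kN
By symmetry, each reaction R = total / 2 = 235 / 2 = 117.5 kN

117.5 kN


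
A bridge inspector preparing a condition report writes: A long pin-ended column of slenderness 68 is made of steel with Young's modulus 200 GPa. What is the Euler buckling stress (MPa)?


sigma_cr = pi^2 * E / lambda^2
= 9.8696 * 200000.0 / 68^2
= 9.8696 * 200000.0 / 4624
= 426.886 MPa

426.886 MPa


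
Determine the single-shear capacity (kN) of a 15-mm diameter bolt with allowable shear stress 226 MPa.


A = pi * d^2 / 4 = pi * 15^2 / 4 = 176.7146 mm^2
V = f_v * A / 1000 = 226 * 176.7146 / 1000
= 39.9375 kN

39.9375 kN


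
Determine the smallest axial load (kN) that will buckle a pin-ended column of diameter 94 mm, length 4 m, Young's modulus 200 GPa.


I = pi * d^4 / 64 = 3832492.5 mm^4
L = 4000.0 mm
P_cr = pi^2 * E * I / L^2
= 9.8696 * 200000.0 * 3832492.5 / 4000.0^2
= 472814.81 N = 472.8148 kN

472.8148 kN


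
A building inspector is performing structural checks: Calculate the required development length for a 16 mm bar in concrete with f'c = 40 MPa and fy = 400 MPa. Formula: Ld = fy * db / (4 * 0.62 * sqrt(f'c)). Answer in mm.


Ld = (fy * db) / (4 * 0.62 * sqrt(f'c))
= (400 * 16) / (4 * 0.62 * sqrt(40))
= 6400 / 15.6849
= 408.04 mm

408.04 mm


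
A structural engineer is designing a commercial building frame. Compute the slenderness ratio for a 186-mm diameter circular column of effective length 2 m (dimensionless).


Radius of gyration r = d / 4 = 186 / 4 = 46.5 mm
L_eff = 2000.0 mm
Slenderness ratio = L / r = 2000.0 / 46.5 = 43.01 (dimensionless)

43.01 (dimensionless)


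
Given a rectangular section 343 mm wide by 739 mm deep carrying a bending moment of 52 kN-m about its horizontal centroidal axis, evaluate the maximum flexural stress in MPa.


I = b * h^3 / 12 = 343 * 739^3 / 12 = 11535759393.08 mm^4
y = h / 2 = 739 / 2 = 369.5 mm
M = 52 kN-m = 52000000.0 N-mm
sigma = M * y / I = 52000000.0 * 369.5 / 11535759393.08
= 1.67 MPa

1.67 MPa


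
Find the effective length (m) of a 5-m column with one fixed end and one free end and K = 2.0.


L_eff = K * L
= 2.0 * 5
= 10.0 m

10.0 m


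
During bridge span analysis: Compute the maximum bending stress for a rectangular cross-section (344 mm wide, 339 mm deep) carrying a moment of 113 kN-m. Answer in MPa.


I = b * h^3 / 12 = 344 * 339^3 / 12 = 1116802278.0 mm^4
y = h / 2 = 339 / 2 = 169.5 mm
M = 113 kN-m = 113000000.0 N-mm
sigma = M * y / I = 113000000.0 * 169.5 / 1116802278.0
= 17.15 MPa

17.15 MPa


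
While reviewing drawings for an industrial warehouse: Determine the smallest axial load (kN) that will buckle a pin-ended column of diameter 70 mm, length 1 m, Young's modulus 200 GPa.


I = pi * d^4 / 64 = 1178588.12 mm^4
L = 1000.0 mm
P_cr = pi^2 * E * I / L^2
= 9.8696 * 200000.0 * 1178588.12 / 1000.0^2
= 2326439.7 N = 2326.4397 kN

2326.4397 kN


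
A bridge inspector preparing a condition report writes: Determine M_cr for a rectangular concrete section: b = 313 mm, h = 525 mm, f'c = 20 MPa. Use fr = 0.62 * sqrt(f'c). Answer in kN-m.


fr = 0.62 * sqrt(20) = 0.62 * 4.4721 = 2.7727 MPa
I = 313 * 525^3 / 12 = 3774339843.75 mm^4
y_t = 262.5 mm
M_cr = fr * I / y_t = 2.7727 * 3774339843.75 / 262.5 N-mm
= 39.8674 kN-m

39.8674 kN-m


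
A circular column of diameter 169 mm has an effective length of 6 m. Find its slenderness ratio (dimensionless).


Radius of gyration r = d / 4 = 169 / 4 = 42.25 mm
L_eff = 6000.0 mm
Slenderness ratio = L / r = 6000.0 / 42.25 = 142.01 (dimensionless)

142.01 (dimensionless)


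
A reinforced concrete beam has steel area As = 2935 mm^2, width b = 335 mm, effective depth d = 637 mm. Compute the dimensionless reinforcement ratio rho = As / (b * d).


rho = As / (b * d)
= 2935 / (335 * 637)
= 2935 / 213395
= 0.013754 (dimensionless)

0.013754 (dimensionless)


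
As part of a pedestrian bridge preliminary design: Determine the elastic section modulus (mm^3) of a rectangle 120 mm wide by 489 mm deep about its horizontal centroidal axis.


S = b * h^2 / 6
= 120 * 489^2 / 6
= 120 * 239121 / 6
= 4782420.0 mm^3

4782420.0 mm^3


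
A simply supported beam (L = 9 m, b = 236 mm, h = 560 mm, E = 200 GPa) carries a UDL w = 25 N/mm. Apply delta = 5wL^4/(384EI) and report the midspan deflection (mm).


I = 236 * 560^3 / 12 = 3453781333.33 mm^4
L = 9000.0 mm, w = 25 N/mm, E = 200000.0 MPa
delta = 5 * w * L^4 / (384 * E * I)
= 5 * 25 * 9000.0^4 / (384 * 200000.0 * 3453781333.33)
= 3.0919 mm

3.0919 mm


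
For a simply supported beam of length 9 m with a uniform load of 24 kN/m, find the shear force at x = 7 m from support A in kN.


R_A = w * L / 2 = 24 * 9 / 2 = 108.0 kN
V(x) = R_A - w * x = 108.0 - 24 * 7
= -60.0 kN

-60.0 kN


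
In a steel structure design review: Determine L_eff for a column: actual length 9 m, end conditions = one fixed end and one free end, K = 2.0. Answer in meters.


L_eff = K * L
= 2.0 * 9
= 18.0 m

18.0 m


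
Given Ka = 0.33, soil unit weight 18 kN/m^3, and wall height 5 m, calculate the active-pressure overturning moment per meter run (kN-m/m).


Pa = 0.5 * Ka * gamma * H^2
= 0.5 * 0.33 * 18 * 5^2
= 74.25 kN/m
Arm = H / 3 = 5 / 3 = 1.6667 m
Mo = Pa * arm = Pa * H / 3 = 74.25 * 5 / 3 = 123.75 kN-m/m

123.75 kN-m/m


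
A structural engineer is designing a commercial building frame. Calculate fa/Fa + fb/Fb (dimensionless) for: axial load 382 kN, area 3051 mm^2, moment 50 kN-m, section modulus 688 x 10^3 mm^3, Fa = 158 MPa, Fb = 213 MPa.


f_a = P / A = 382000.0 / 3051 = 125.2049 MPa
f_b = M / S = 50000000.0 / 688000.0 = 72.6744 MPa
Ratio = f_a / Fa + f_b / Fb
= 125.2049 / 158 + 72.6744 / 213
= 1.1336 (dimensionless)

1.1336 (dimensionless)


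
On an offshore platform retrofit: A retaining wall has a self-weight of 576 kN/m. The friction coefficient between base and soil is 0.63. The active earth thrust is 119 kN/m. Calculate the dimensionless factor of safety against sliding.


Resisting force = mu * W = 0.63 * 576 = 362.88 kN/m
FOS = Resisting / Driving = 362.88 / 119
= 3.0494 (dimensionless)

3.0494 (dimensionless)


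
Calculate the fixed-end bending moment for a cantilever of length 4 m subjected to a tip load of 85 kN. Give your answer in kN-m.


For a cantilever with a point load at the free end:
M_max = P * L = 85 * 4 = 340 kN-m

340 kN-m


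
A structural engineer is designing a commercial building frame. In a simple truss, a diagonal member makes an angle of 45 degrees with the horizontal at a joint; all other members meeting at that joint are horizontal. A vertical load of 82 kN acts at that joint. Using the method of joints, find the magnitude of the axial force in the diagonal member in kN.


At the joint, only the diagonal has a vertical component, so vertical equilibrium gives:
F * sin(45) = 82
F = 82 / sin(45)
= 82 / 0.707107
= 115.97 kN

115.97 kN


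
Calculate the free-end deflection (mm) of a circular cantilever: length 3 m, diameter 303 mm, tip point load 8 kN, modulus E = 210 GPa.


I = pi * d^4 / 64 = pi * 303^4 / 64 = 413752292.13 mm^4
L = 3000.0 mm, P = 8000.0 N, E = 210000.0 MPa
delta = P * L^3 / (3 * E * I)
= 8000.0 * 3000.0^3 / (3 * 210000.0 * 413752292.13)
= 0.8287 mm

0.8287 mm


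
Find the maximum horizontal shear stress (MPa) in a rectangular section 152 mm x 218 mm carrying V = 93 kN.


A = b * h = 152 * 218 = 33136 mm^2
V = 93 kN = 93000.0 N
tau_max = 1.5 * V / A = 1.5 * 93000.0 / 33136
= 4.2099 MPa

4.2099 MPa


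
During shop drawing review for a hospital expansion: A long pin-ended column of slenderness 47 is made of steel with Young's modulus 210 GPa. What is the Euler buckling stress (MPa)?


sigma_cr = pi^2 * E / lambda^2
= 9.8696 * 210000.0 / 47^2
= 9.8696 * 210000.0 / 2209
= 938.2603 MPa

938.2603 MPa


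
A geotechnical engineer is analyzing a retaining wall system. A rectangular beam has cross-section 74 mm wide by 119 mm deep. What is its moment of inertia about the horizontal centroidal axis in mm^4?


I = b * h^3 / 12
= 74 * 119^3 / 12
= 74 * 1685159 / 12
= 10391813.83 mm^4

10391813.83 mm^4


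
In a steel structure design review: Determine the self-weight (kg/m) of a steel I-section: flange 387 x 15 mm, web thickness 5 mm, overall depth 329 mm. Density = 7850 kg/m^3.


A_flanges = 2 * 387 * 15 = 11610 mm^2
A_web = (329 - 2 * 15) * 5 = 1495 mm^2
A_total = 11610 + 1495 = 13105 mm^2 = 0.013105 m^2
Weight = rho * A = 7850 * 0.013105 = 102.8743 kg/m

102.8743 kg/m


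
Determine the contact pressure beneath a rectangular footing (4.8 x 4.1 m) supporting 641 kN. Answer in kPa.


A = 4.8 * 4.1 = 19.68 m^2
q = P / A = 641 / 19.68
= 32.5711 kPa

32.5711 kPa


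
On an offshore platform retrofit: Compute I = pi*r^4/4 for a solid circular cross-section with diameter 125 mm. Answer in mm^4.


r = d / 2 = 125 / 2 = 62.5 mm
I = pi * r^4 / 4 = pi * 62.5^4 / 4
= 11984224.91 mm^4

11984224.91 mm^4


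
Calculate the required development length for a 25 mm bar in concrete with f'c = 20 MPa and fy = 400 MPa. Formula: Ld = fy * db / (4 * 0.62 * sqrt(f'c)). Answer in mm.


Ld = (fy * db) / (4 * 0.62 * sqrt(f'c))
= (400 * 25) / (4 * 0.62 * sqrt(20))
= 10000 / 11.0909
= 901.64 mm

901.64 mm


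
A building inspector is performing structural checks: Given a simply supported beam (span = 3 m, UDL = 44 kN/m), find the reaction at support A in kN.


Total load = w * L = 44 * 3 = 132 kN
By symmetry, each reaction R = total / 2 = 132 / 2 = 66.0 kN

66.0 kN


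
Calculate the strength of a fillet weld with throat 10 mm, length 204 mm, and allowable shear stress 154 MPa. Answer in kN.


Strength = throat * length * allowable stress
= 10 * 204 * 154 N
= 314160 N
= 314.16 kN

314.16 kN


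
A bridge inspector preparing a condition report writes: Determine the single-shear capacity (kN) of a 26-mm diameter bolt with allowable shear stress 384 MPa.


A = pi * d^2 / 4 = pi * 26^2 / 4 = 530.9292 mm^2
V = f_v * A / 1000 = 384 * 530.9292 / 1000
= 203.8768 kN

203.8768 kN


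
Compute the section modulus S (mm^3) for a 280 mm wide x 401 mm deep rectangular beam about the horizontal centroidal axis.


S = b * h^2 / 6
= 280 * 401^2 / 6
= 280 * 160801 / 6
= 7504046.67 mm^3

7504046.67 mm^3


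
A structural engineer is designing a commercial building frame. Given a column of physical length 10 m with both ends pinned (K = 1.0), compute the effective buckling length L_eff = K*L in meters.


L_eff = K * L
= 1.0 * 10
= 10.0 m

10.0 m


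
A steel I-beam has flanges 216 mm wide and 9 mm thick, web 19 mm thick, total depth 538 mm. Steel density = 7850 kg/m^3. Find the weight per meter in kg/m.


A_flanges = 2 * 216 * 9 = 3888 mm^2
A_web = (538 - 2 * 9) * 19 = 9880 mm^2
A_total = 3888 + 9880 = 13768 mm^2 = 0.013768 m^2
Weight = rho * A = 7850 * 0.013768 = 108.0788 kg/m

108.0788 kg/m


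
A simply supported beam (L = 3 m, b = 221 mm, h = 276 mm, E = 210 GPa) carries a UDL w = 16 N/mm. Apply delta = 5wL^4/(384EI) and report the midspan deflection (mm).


I = 221 * 276^3 / 12 = 387202608.0 mm^4
L = 3000.0 mm, w = 16 N/mm, E = 210000.0 MPa
delta = 5 * w * L^4 / (384 * E * I)
= 5 * 16 * 3000.0^4 / (384 * 210000.0 * 387202608.0)
= 0.2075 mm

0.2075 mm


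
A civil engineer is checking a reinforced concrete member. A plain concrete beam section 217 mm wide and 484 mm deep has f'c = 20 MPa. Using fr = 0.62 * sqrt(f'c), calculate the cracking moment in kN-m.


fr = 0.62 * sqrt(20) = 0.62 * 4.4721 = 2.7727 MPa
I = 217 * 484^3 / 12 = 2050286597.33 mm^4
y_t = 242.0 mm
M_cr = fr * I / y_t = 2.7727 * 2050286597.33 / 242.0 N-mm
= 23.4912 kN-m

23.4912 kN-m


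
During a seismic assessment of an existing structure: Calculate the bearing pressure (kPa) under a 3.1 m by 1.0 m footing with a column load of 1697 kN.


A = 3.1 * 1.0 = 3.1 m^2
q = P / A = 1697 / 3.1
= 547.4194 kPa

547.4194 kPa


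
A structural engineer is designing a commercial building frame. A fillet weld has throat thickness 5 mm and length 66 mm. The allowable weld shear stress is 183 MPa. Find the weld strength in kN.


Strength = throat * length * allowable stress
= 5 * 66 * 183 N
= 60390 N
= 60.39 kN

60.39 kN


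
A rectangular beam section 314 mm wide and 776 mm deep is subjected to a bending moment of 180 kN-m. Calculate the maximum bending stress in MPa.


I = b * h^3 / 12 = 314 * 776^3 / 12 = 12227384405.33 mm^4
y = h / 2 = 776 / 2 = 388.0 mm
M = 180 kN-m = 180000000.0 N-mm
sigma = M * y / I = 180000000.0 * 388.0 / 12227384405.33
= 5.71 MPa

5.71 MPa


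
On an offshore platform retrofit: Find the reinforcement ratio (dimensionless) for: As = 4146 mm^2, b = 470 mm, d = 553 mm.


rho = As / (b * d)
= 4146 / (470 * 553)
= 4146 / 259910
= 0.015952 (dimensionless)

0.015952 (dimensionless)


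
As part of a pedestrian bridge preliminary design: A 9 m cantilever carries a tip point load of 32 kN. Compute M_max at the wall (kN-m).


For a cantilever with a point load at the free end:
M_max = P * L = 32 * 9 = 288 kN-m

288 kN-m


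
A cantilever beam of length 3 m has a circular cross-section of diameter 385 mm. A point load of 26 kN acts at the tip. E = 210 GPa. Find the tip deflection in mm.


I = pi * d^4 / 64 = pi * 385^4 / 64 = 1078481790.6 mm^4
L = 3000.0 mm, P = 26000.0 N, E = 210000.0 MPa
delta = P * L^3 / (3 * E * I)
= 26000.0 * 3000.0^3 / (3 * 210000.0 * 1078481790.6)
= 1.0332 mm

1.0332 mm


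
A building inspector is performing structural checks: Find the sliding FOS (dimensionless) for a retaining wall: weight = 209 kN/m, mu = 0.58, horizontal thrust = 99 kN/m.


Resisting force = mu * W = 0.58 * 209 = 121.22 kN/m
FOS = Resisting / Driving = 121.22 / 99
= 1.2244 (dimensionless)

1.2244 (dimensionless)


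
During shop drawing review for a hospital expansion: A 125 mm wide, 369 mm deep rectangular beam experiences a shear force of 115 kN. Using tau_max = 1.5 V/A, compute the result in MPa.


A = b * h = 125 * 369 = 46125 mm^2
V = 115 kN = 115000.0 N
tau_max = 1.5 * V / A = 1.5 * 115000.0 / 46125
= 3.7398 MPa

3.7398 MPa


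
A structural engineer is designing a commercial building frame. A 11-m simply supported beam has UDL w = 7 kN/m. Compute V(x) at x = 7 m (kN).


R_A = w * L / 2 = 7 * 11 / 2 = 38.5 kN
V(x) = R_A - w * x = 38.5 - 7 * 7
= -10.5 kN

-10.5 kN


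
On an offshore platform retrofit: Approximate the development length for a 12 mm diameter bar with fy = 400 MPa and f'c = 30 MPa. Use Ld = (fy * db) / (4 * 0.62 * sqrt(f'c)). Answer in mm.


Ld = (fy * db) / (4 * 0.62 * sqrt(f'c))
= (400 * 12) / (4 * 0.62 * sqrt(30))
= 4800 / 13.5835
= 353.37 mm

353.37 mm


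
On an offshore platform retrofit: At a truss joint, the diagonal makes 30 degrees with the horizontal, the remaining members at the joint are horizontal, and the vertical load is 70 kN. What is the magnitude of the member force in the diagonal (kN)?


At the joint, only the diagonal has a vertical component, so vertical equilibrium gives:
F * sin(30) = 70
F = 70 / sin(30)
= 70 / 0.5
= 140.0 kN

140.0 kN


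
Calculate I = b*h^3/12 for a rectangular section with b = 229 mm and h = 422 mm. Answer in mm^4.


I = b * h^3 / 12
= 229 * 422^3 / 12
= 229 * 75151448 / 12
= 1434140132.67 mm^4

1434140132.67 mm^4


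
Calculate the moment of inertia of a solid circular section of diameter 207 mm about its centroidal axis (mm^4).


r = d / 2 = 207 / 2 = 103.5 mm
I = pi * r^4 / 4 = pi * 103.5^4 / 4
= 90126245.71 mm^4

90126245.71 mm^4


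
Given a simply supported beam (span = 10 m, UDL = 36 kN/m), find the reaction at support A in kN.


Total load = w * L = 36 * 10 = 360 kN
By symmetry, each reaction R = total / 2 = 360 / 2 = 180.0 kN

180.0 kN


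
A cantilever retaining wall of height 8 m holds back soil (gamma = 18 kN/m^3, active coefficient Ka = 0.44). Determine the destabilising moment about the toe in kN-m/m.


Pa = 0.5 * Ka * gamma * H^2
= 0.5 * 0.44 * 18 * 8^2
= 253.44 kN/m
Arm = H / 3 = 8 / 3 = 2.6667 m
Mo = Pa * arm = Pa * H / 3 = 253.44 * 8 / 3 = 675.84 kN-m/m

675.84 kN-m/m


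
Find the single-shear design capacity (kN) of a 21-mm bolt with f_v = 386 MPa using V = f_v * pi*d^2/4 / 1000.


A = pi * d^2 / 4 = pi * 21^2 / 4 = 346.3606 mm^2
V = f_v * A / 1000 = 386 * 346.3606 / 1000
= 133.6952 kN

133.6952 kN


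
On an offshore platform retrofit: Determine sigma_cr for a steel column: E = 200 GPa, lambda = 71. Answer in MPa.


sigma_cr = pi^2 * E / lambda^2
= 9.8696 * 200000.0 / 71^2
= 9.8696 * 200000.0 / 5041
= 391.5733 MPa

391.5733 MPa


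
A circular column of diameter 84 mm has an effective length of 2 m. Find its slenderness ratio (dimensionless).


Radius of gyration r = d / 4 = 84 / 4 = 21.0 mm
L_eff = 2000.0 mm
Slenderness ratio = L / r = 2000.0 / 21.0 = 95.24 (dimensionless)

95.24 (dimensionless)


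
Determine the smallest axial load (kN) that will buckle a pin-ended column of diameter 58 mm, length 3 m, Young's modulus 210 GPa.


I = pi * d^4 / 64 = 555497.2 mm^4
L = 3000.0 mm
P_cr = pi^2 * E * I / L^2
= 9.8696 * 210000.0 * 555497.2 / 3000.0^2
= 127925.88 N = 127.9259 kN

127.9259 kN


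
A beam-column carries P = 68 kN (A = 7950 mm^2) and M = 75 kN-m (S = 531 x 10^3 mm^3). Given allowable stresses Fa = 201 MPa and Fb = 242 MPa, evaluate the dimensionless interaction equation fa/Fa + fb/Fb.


f_a = P / A = 68000.0 / 7950 = 8.5535 MPa
f_b = M / S = 75000000.0 / 531000.0 = 141.2429 MPa
Ratio = f_a / Fa + f_b / Fb
= 8.5535 / 201 + 141.2429 / 242
= 0.6262 (dimensionless)

0.6262 (dimensionless)


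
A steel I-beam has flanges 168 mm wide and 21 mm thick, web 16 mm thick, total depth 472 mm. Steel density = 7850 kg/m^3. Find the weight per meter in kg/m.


A_flanges = 2 * 168 * 21 = 7056 mm^2
A_web = (472 - 2 * 21) * 16 = 6880 mm^2
A_total = 7056 + 6880 = 13936 mm^2 = 0.013936 m^2
Weight = rho * A = 7850 * 0.013936 = 109.3976 kg/m

109.3976 kg/m


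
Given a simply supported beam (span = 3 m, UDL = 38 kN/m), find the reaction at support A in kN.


Total load = w * L = 38 * 3 = 114 kN
By symmetry, each reaction R = total / 2 = 114 / 2 = 57.0 kN

57.0 kN


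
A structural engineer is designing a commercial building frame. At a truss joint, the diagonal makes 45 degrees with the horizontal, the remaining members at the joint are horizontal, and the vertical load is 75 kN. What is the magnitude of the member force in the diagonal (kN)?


At the joint, only the diagonal has a vertical component, so vertical equilibrium gives:
F * sin(45) = 75
F = 75 / sin(45)
= 75 / 0.707107
= 106.07 kN

106.07 kN


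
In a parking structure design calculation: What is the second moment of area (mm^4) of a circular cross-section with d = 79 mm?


r = d / 2 = 79 / 2 = 39.5 mm
I = pi * r^4 / 4 = pi * 39.5^4 / 4
= 1911957.63 mm^4

1911957.63 mm^4


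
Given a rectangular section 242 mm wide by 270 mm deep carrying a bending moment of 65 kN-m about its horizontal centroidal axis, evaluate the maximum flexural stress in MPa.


I = b * h^3 / 12 = 242 * 270^3 / 12 = 396940500.0 mm^4
y = h / 2 = 270 / 2 = 135.0 mm
M = 65 kN-m = 65000000.0 N-mm
sigma = M * y / I = 65000000.0 * 135.0 / 396940500.0
= 22.11 MPa

22.11 MPa


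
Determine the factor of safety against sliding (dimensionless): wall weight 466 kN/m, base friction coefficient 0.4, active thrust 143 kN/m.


Resisting force = mu * W = 0.4 * 466 = 186.4 kN/m
FOS = Resisting / Driving = 186.4 / 143
= 1.3035 (dimensionless)

1.3035 (dimensionless)


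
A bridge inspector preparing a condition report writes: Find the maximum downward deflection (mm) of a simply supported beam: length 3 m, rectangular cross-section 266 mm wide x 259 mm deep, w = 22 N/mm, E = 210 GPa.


I = 266 * 259^3 / 12 = 385123201.17 mm^4
L = 3000.0 mm, w = 22 N/mm, E = 210000.0 MPa
delta = 5 * w * L^4 / (384 * E * I)
= 5 * 22 * 3000.0^4 / (384 * 210000.0 * 385123201.17)
= 0.2869 mm

0.2869 mm


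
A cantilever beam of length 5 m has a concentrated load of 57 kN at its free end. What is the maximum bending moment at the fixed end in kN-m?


For a cantilever with a point load at the free end:
M_max = P * L = 57 * 5 = 285 kN-m

285 kN-m


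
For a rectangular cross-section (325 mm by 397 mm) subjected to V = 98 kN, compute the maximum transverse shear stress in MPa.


A = b * h = 325 * 397 = 129025 mm^2
V = 98 kN = 98000.0 N
tau_max = 1.5 * V / A = 1.5 * 98000.0 / 129025
= 1.1393 MPa

1.1393 MPa


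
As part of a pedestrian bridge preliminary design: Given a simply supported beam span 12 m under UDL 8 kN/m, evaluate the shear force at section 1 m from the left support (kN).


R_A = w * L / 2 = 8 * 12 / 2 = 48.0 kN
V(x) = R_A - w * x = 48.0 - 8 * 1
= 40.0 kN

40.0 kN


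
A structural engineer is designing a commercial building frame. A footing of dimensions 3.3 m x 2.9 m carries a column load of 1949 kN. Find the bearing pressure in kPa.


A = 3.3 * 2.9 = 9.57 m^2
q = P / A = 1949 / 9.57
= 203.6573 kPa

203.6573 kPa


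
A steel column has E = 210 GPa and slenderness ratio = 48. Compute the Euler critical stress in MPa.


sigma_cr = pi^2 * E / lambda^2
= 9.8696 * 210000.0 / 48^2
= 9.8696 * 210000.0 / 2304
= 899.5733 MPa

899.5733 MPa


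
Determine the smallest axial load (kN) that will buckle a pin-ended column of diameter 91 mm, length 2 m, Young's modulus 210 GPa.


I = pi * d^4 / 64 = 3366165.53 mm^4
L = 2000.0 mm
P_cr = pi^2 * E * I / L^2
= 9.8696 * 210000.0 * 3366165.53 / 2000.0^2
= 1744192.91 N = 1744.1929 kN

1744.1929 kN


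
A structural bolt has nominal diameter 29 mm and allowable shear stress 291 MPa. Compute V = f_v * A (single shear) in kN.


A = pi * d^2 / 4 = pi * 29^2 / 4 = 660.5199 mm^2
V = f_v * A / 1000 = 291 * 660.5199 / 1000
= 192.2113 kN

192.2113 kN


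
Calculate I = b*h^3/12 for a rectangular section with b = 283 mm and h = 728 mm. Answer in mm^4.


I = b * h^3 / 12
= 283 * 728^3 / 12
= 283 * 385828352 / 12
= 9099118634.67 mm^4

9099118634.67 mm^4


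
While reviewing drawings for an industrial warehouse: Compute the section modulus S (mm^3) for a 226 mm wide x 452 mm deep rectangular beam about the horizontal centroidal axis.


S = b * h^2 / 6
= 226 * 452^2 / 6
= 226 * 204304 / 6
= 7695450.67 mm^3

7695450.67 mm^3


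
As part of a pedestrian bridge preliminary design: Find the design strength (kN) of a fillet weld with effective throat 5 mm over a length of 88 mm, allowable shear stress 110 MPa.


Strength = throat * length * allowable stress
= 5 * 88 * 110 N
= 48400 N
= 48.4 kN

48.4 kN


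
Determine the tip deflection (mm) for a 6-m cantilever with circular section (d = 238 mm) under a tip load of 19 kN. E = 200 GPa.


I = pi * d^4 / 64 = pi * 238^4 / 64 = 157498973.25 mm^4
L = 6000.0 mm, P = 19000.0 N, E = 200000.0 MPa
delta = P * L^3 / (3 * E * I)
= 19000.0 * 6000.0^3 / (3 * 200000.0 * 157498973.25)
= 43.4289 mm

43.4289 mm


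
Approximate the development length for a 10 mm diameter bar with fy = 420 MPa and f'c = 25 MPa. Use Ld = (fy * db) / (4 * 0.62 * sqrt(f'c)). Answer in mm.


Ld = (fy * db) / (4 * 0.62 * sqrt(f'c))
= (420 * 10) / (4 * 0.62 * sqrt(25))
= 4200 / 12.4
= 338.71 mm

338.71 mm


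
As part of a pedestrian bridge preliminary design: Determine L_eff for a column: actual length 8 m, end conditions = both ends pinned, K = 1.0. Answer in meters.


L_eff = K * L
= 1.0 * 8
= 8.0 m

8.0 m


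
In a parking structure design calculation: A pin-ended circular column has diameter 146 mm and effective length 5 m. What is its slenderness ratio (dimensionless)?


Radius of gyration r = d / 4 = 146 / 4 = 36.5 mm
L_eff = 5000.0 mm
Slenderness ratio = L / r = 5000.0 / 36.5 = 136.99 (dimensionless)

136.99 (dimensionless)


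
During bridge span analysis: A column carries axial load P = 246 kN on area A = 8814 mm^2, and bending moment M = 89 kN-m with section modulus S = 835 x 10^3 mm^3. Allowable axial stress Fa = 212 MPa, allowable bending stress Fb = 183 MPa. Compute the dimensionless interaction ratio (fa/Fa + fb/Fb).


f_a = P / A = 246000.0 / 8814 = 27.9101 MPa
f_b = M / S = 89000000.0 / 835000.0 = 106.5868 MPa
Ratio = f_a / Fa + f_b / Fb
= 27.9101 / 212 + 106.5868 / 183
= 0.7141 (dimensionless)

0.7141 (dimensionless)


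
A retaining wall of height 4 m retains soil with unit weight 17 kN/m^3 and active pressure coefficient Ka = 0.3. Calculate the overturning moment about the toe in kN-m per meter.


Pa = 0.5 * Ka * gamma * H^2
= 0.5 * 0.3 * 17 * 4^2
= 40.8 kN/m
Arm = H / 3 = 4 / 3 = 1.3333 m
Mo = Pa * arm = Pa * H / 3 = 40.8 * 4 / 3 = 54.4 kN-m/m

54.4 kN-m/m


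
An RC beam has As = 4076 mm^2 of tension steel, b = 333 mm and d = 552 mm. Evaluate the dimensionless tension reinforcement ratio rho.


rho = As / (b * d)
= 4076 / (333 * 552)
= 4076 / 183816
= 0.022174 (dimensionless)

0.022174 (dimensionless)


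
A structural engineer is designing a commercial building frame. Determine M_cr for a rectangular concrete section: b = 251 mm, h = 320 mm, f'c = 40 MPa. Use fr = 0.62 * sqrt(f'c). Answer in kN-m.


fr = 0.62 * sqrt(40) = 0.62 * 6.3246 = 3.9212 MPa
I = 251 * 320^3 / 12 = 685397333.33 mm^4
y_t = 160.0 mm
M_cr = fr * I / y_t = 3.9212 * 685397333.33 / 160.0 N-mm
= 16.7975 kN-m

16.7975 kN-m


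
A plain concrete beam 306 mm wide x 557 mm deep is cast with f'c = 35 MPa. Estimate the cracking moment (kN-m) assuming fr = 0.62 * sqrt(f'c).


fr = 0.62 * sqrt(35) = 0.62 * 5.9161 = 3.668 MPa
I = 306 * 557^3 / 12 = 4406621671.5 mm^4
y_t = 278.5 mm
M_cr = fr * I / y_t = 3.668 * 4406621671.5 / 278.5 N-mm
= 58.0372 kN-m

58.0372 kN-m


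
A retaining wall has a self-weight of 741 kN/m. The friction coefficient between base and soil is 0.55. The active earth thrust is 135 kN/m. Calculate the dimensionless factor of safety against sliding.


Resisting force = mu * W = 0.55 * 741 = 407.55 kN/m
FOS = Resisting / Driving = 407.55 / 135
= 3.0189 (dimensionless)

3.0189 (dimensionless)


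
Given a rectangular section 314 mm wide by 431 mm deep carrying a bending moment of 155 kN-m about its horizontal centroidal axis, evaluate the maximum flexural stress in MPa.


I = b * h^3 / 12 = 314 * 431^3 / 12 = 2094981597.83 mm^4
y = h / 2 = 431 / 2 = 215.5 mm
M = 155 kN-m = 155000000.0 N-mm
sigma = M * y / I = 155000000.0 * 215.5 / 2094981597.83
= 15.94 MPa

15.94 MPa


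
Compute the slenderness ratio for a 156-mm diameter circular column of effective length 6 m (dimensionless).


Radius of gyration r = d / 4 = 156 / 4 = 39.0 mm
L_eff = 6000.0 mm
Slenderness ratio = L / r = 6000.0 / 39.0 = 153.85 (dimensionless)

153.85 (dimensionless)


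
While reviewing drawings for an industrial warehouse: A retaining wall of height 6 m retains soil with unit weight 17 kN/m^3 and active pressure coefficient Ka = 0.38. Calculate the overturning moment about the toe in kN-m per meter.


Pa = 0.5 * Ka * gamma * H^2
= 0.5 * 0.38 * 17 * 6^2
= 116.28 kN/m
Arm = H / 3 = 6 / 3 = 2.0 m
Mo = Pa * arm = Pa * H / 3 = 116.28 * 6 / 3 = 232.56 kN-m/m

232.56 kN-m/m


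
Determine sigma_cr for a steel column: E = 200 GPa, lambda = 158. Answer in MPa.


sigma_cr = pi^2 * E / lambda^2
= 9.8696 * 200000.0 / 158^2
= 9.8696 * 200000.0 / 24964
= 79.0707 MPa

79.0707 MPa


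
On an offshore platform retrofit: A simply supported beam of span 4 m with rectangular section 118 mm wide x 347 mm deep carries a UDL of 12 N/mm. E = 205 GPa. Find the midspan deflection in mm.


I = 118 * 347^3 / 12 = 410855576.17 mm^4
L = 4000.0 mm, w = 12 N/mm, E = 205000.0 MPa
delta = 5 * w * L^4 / (384 * E * I)
= 5 * 12 * 4000.0^4 / (384 * 205000.0 * 410855576.17)
= 0.4749 mm

0.4749 mm


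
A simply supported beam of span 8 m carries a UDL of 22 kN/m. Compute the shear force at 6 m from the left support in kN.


R_A = w * L / 2 = 22 * 8 / 2 = 88.0 kN
V(x) = R_A - w * x = 88.0 - 22 * 6
= -44.0 kN

-44.0 kN


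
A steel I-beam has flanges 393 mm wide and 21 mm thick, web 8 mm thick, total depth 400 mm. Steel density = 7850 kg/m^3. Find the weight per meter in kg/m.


A_flanges = 2 * 393 * 21 = 16506 mm^2
A_web = (400 - 2 * 21) * 8 = 2864 mm^2
A_total = 16506 + 2864 = 19370 mm^2 = 0.019370 m^2
Weight = rho * A = 7850 * 0.019370 = 152.0545 kg/m

152.0545 kg/m


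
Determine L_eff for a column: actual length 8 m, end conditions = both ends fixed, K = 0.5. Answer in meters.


L_eff = K * L
= 0.5 * 8
= 4.0 m

4.0 m


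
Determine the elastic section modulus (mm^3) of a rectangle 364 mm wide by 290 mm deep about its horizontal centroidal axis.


S = b * h^2 / 6
= 364 * 290^2 / 6
= 364 * 84100 / 6
= 5102066.67 mm^3

5102066.67 mm^3


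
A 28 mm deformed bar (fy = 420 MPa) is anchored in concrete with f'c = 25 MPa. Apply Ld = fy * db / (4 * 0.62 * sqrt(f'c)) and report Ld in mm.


Ld = (fy * db) / (4 * 0.62 * sqrt(f'c))
= (420 * 28) / (4 * 0.62 * sqrt(25))
= 11760 / 12.4
= 948.39 mm

948.39 mm


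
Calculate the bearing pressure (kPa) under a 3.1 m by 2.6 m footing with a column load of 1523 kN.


A = 3.1 * 2.6 = 8.06 m^2
q = P / A = 1523 / 8.06
= 188.9578 kPa

188.9578 kPa


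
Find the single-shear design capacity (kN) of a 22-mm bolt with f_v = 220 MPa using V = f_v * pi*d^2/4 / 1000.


A = pi * d^2 / 4 = pi * 22^2 / 4 = 380.1327 mm^2
V = f_v * A / 1000 = 220 * 380.1327 / 1000
= 83.6292 kN

83.6292 kN


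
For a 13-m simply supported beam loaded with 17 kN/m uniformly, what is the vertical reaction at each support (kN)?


Total load = w * L = 17 * 13 = 221 kN
By symmetry, each reaction R = total / 2 = 221 / 2 = 110.5 kN

110.5 kN


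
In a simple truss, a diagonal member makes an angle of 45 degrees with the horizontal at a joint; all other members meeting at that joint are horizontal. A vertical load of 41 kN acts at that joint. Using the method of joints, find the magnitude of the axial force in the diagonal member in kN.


At the joint, only the diagonal has a vertical component, so vertical equilibrium gives:
F * sin(45) = 41
F = 41 / sin(45)
= 41 / 0.707107
= 57.98 kN

57.98 kN


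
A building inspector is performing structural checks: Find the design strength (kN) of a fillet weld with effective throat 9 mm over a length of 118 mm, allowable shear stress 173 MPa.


Strength = throat * length * allowable stress
= 9 * 118 * 173 N
= 183726 N
= 183.73 kN

183.73 kN


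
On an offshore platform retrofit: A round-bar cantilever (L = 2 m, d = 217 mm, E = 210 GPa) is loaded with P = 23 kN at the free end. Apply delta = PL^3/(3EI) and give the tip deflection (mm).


I = pi * d^4 / 64 = pi * 217^4 / 64 = 108845087.82 mm^4
L = 2000.0 mm, P = 23000.0 N, E = 210000.0 MPa
delta = P * L^3 / (3 * E * I)
= 23000.0 * 2000.0^3 / (3 * 210000.0 * 108845087.82)
= 2.6833 mm

2.6833 mm


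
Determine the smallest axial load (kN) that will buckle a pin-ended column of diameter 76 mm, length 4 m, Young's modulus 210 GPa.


I = pi * d^4 / 64 = 1637661.98 mm^4
L = 4000.0 mm
P_cr = pi^2 * E * I / L^2
= 9.8696 * 210000.0 * 1637661.98 / 4000.0^2
= 212140.37 N = 212.1404 kN

212.1404 kN


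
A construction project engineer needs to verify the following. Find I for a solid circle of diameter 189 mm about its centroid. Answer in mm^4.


r = d / 2 = 189 / 2 = 94.5 mm
I = pi * r^4 / 4 = pi * 94.5^4 / 4
= 62635004.85 mm^4

62635004.85 mm^4


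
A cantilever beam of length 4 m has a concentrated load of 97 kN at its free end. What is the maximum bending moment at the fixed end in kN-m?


For a cantilever with a point load at the free end:
M_max = P * L = 97 * 4 = 388 kN-m

388 kN-m


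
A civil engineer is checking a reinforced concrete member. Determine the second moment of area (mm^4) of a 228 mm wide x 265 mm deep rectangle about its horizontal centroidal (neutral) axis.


I = b * h^3 / 12
= 228 * 265^3 / 12
= 228 * 18609625 / 12
= 353582875.0 mm^4

353582875.0 mm^4


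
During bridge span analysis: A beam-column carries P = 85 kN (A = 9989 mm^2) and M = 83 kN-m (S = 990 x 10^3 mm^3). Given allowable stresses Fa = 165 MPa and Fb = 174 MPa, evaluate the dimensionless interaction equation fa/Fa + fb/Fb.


f_a = P / A = 85000.0 / 9989 = 8.5094 MPa
f_b = M / S = 83000000.0 / 990000.0 = 83.8384 MPa
Ratio = f_a / Fa + f_b / Fb
= 8.5094 / 165 + 83.8384 / 174
= 0.5334 (dimensionless)

0.5334 (dimensionless)


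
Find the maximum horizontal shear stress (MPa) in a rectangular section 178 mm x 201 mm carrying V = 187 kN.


A = b * h = 178 * 201 = 35778 mm^2
V = 187 kN = 187000.0 N
tau_max = 1.5 * V / A = 1.5 * 187000.0 / 35778
= 7.84 MPa

7.84 MPa


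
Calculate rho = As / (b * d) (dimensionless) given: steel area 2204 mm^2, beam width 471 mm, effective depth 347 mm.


rho = As / (b * d)
= 2204 / (471 * 347)
= 2204 / 163437
= 0.013485 (dimensionless)

0.013485 (dimensionless)


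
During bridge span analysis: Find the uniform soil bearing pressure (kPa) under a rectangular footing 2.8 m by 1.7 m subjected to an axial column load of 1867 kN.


A = 2.8 * 1.7 = 4.76 m^2
q = P / A = 1867 / 4.76
= 392.2269 kPa

392.2269 kPa


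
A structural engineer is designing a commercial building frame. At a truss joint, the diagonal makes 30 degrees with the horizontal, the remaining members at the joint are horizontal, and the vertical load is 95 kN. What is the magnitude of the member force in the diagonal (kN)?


At the joint, only the diagonal has a vertical component, so vertical equilibrium gives:
F * sin(30) = 95
F = 95 / sin(30)
= 95 / 0.5
= 190.0 kN

190.0 kN


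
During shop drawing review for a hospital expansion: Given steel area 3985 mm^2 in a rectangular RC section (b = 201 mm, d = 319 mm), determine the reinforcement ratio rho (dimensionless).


rho = As / (b * d)
= 3985 / (201 * 319)
= 3985 / 64119
= 0.06215 (dimensionless)

0.06215 (dimensionless)


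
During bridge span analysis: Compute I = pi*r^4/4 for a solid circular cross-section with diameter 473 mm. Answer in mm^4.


r = d / 2 = 473 / 2 = 236.5 mm
I = pi * r^4 / 4 = pi * 236.5^4 / 4
= 2457052644.18 mm^4

2457052644.18 mm^4


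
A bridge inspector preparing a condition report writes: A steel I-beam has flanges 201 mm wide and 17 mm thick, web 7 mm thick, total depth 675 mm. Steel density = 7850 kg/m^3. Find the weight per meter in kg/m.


A_flanges = 2 * 201 * 17 = 6834 mm^2
A_web = (675 - 2 * 17) * 7 = 4487 mm^2
A_total = 6834 + 4487 = 11321 mm^2 = 0.011321 m^2
Weight = rho * A = 7850 * 0.011321 = 88.8698 kg/m

88.8698 kg/m


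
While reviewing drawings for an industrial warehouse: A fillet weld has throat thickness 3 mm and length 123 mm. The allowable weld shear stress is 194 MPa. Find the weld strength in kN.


Strength = throat * length * allowable stress
= 3 * 123 * 194 N
= 71586 N
= 71.59 kN

71.59 kN


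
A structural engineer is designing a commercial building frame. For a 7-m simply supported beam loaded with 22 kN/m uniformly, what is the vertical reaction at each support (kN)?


Total load = w * L = 22 * 7 = 154 kN
By symmetry, each reaction R = total / 2 = 154 / 2 = 77.0 kN

77.0 kN


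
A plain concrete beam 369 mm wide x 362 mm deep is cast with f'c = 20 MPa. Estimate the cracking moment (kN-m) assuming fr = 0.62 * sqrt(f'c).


fr = 0.62 * sqrt(20) = 0.62 * 4.4721 = 2.7727 MPa
I = 369 * 362^3 / 12 = 1458716286.0 mm^4
y_t = 181.0 mm
M_cr = fr * I / y_t = 2.7727 * 1458716286.0 / 181.0 N-mm
= 22.346 kN-m

22.346 kN-m


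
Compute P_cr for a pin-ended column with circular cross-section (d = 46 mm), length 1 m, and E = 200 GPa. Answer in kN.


I = pi * d^4 / 64 = 219786.61 mm^4
L = 1000.0 mm
P_cr = pi^2 * E * I / L^2
= 9.8696 * 200000.0 * 219786.61 / 1000.0^2
= 433841.37 N = 433.8414 kN

433.8414 kN


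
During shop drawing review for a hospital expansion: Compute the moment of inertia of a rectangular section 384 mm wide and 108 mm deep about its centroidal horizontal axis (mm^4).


I = b * h^3 / 12
= 384 * 108^3 / 12
= 384 * 1259712 / 12
= 40310784.0 mm^4

40310784.0 mm^4


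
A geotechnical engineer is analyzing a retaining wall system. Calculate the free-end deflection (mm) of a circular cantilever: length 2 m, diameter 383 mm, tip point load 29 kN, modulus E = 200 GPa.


I = pi * d^4 / 64 = pi * 383^4 / 64 = 1056245798.85 mm^4
L = 2000.0 mm, P = 29000.0 N, E = 200000.0 MPa
delta = P * L^3 / (3 * E * I)
= 29000.0 * 2000.0^3 / (3 * 200000.0 * 1056245798.85)
= 0.3661 mm

0.3661 mm


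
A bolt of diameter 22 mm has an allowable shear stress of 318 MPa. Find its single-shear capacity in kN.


A = pi * d^2 / 4 = pi * 22^2 / 4 = 380.1327 mm^2
V = f_v * A / 1000 = 318 * 380.1327 / 1000
= 120.8822 kN

120.8822 kN


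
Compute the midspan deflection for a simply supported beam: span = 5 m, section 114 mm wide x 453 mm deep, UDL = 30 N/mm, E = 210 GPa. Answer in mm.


I = 114 * 453^3 / 12 = 883116931.5 mm^4
L = 5000.0 mm, w = 30 N/mm, E = 210000.0 MPa
delta = 5 * w * L^4 / (384 * E * I)
= 5 * 30 * 5000.0^4 / (384 * 210000.0 * 883116931.5)
= 1.3164 mm

1.3164 mm


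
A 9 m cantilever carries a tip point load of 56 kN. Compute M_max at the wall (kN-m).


For a cantilever with a point load at the free end:
M_max = P * L = 56 * 9 = 504 kN-m

504 kN-m


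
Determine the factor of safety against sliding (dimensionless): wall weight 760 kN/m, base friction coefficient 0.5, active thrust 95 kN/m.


Resisting force = mu * W = 0.5 * 760 = 380.0 kN/m
FOS = Resisting / Driving = 380.0 / 95
= 4.0 (dimensionless)

4.0 (dimensionless)


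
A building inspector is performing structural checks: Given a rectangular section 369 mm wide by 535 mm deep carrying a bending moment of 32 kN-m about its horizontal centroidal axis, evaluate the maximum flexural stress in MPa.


I = b * h^3 / 12 = 369 * 535^3 / 12 = 4708759031.25 mm^4
y = h / 2 = 535 / 2 = 267.5 mm
M = 32 kN-m = 32000000.0 N-mm
sigma = M * y / I = 32000000.0 * 267.5 / 4708759031.25
= 1.82 MPa

1.82 MPa


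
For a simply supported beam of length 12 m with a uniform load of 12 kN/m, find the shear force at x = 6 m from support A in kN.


R_A = w * L / 2 = 12 * 12 / 2 = 72.0 kN
V(x) = R_A - w * x = 72.0 - 12 * 6
= 0.0 kN

0.0 kN


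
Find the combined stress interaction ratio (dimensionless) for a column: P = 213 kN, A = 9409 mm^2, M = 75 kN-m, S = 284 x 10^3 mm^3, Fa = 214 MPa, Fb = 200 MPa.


f_a = P / A = 213000.0 / 9409 = 22.6379 MPa
f_b = M / S = 75000000.0 / 284000.0 = 264.0845 MPa
Ratio = f_a / Fa + f_b / Fb
= 22.6379 / 214 + 264.0845 / 200
= 1.4262 (dimensionless)

1.4262 (dimensionless)
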